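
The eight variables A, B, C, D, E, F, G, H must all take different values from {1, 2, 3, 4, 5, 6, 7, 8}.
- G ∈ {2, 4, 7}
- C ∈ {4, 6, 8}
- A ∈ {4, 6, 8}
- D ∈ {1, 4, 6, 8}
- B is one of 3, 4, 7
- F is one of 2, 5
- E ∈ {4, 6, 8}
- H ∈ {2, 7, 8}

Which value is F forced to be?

The 8 variables draw from only 8 values {1, 2, 3, 4, 5, 6, 7, 8}, so each is used; only D can be 1, hence D = 1.
Among the 7 still-open variables, 3 fits only B (and all 7 values in {2, 3, 4, 5, 6, 7, 8} must be used), so B = 3.
The 6 still-open variables draw from only 6 values {2, 4, 5, 6, 7, 8}, so each is used; only F can be 5, hence F = 5.

5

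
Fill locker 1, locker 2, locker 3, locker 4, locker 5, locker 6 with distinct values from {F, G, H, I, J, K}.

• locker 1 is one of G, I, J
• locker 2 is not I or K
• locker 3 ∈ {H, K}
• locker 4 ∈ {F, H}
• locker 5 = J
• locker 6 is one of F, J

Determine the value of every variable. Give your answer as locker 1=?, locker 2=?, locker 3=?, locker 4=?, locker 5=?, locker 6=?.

locker 1=I, locker 2=G, locker 3=K, locker 4=H, locker 5=J, locker 6=F

locker 5 must be J (only option left). Eliminate J elsewhere: locker 1, locker 2, locker 6.
locker 6's domain is down to {F}, so locker 6 = F. Eliminate F elsewhere: locker 2, locker 4.
locker 4 has just one choice, so locker 4 = H. Strike H from locker 2, locker 3.
That leaves locker 2 = G. Strike G from locker 1.
locker 3 must be K (only option left).
locker 1 has just one choice, so locker 1 = I.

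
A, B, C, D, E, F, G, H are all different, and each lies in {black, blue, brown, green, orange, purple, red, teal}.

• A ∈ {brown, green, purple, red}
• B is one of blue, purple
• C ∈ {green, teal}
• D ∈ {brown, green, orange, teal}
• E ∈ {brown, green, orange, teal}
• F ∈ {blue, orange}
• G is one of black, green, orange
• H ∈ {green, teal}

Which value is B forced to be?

The 8 variables together cover exactly {black, blue, brown, green, orange, purple, red, teal} — 8 values for 8 variables — and black appears only in G's list, so G = black.
The 7 still-open variables draw from only 7 values {blue, brown, green, orange, purple, red, teal}, so each is used; only A can be red, hence A = red.
The 6 still-open variables together cover exactly {blue, brown, green, orange, purple, teal} — 6 values for 6 variables — and purple appears only in B's list, so B = purple.

purple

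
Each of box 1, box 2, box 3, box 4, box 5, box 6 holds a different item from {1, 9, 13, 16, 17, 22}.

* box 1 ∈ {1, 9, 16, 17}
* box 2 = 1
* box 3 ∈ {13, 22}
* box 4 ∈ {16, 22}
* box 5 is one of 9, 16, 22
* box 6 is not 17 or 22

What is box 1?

17

box 2's domain is down to {1}, so box 2 = 1. Remove 1 from box 1, box 6.
Among the 5 still-open variables, 17 fits only box 1 (and all 5 values in {9, 13, 16, 17, 22} must be used), so box 1 = 17.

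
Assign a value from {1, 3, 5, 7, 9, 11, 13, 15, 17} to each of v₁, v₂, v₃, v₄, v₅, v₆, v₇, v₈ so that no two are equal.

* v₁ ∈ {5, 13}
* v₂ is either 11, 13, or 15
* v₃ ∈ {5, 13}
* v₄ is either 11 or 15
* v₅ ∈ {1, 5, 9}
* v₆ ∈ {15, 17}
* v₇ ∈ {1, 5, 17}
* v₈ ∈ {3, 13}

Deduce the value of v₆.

The 8 variables together cover exactly {1, 3, 5, 9, 11, 13, 15, 17} — 8 values for 8 variables — and 3 appears only in v₈'s list, so v₈ = 3.
The 7 still-open variables together cover exactly {1, 5, 9, 11, 13, 15, 17} — 7 values for 7 variables — and 9 appears only in v₅'s list, so v₅ = 9.
Among the 6 still-open variables, 1 fits only v₇ (and all 6 values in {1, 5, 11, 13, 15, 17} must be used), so v₇ = 1.
The 5 still-open variables together cover exactly {5, 11, 13, 15, 17} — 5 values for 5 variables — and 17 appears only in v₆'s list, so v₆ = 17.

17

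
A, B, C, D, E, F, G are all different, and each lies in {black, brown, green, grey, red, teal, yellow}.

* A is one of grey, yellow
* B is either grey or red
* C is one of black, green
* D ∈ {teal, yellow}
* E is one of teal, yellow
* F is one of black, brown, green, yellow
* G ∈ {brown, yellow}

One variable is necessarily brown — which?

Among the 7 variables, red fits only B (and all 7 values in {black, brown, green, grey, red, teal, yellow} must be used), so B = red.
The 6 still-open variables together cover exactly {black, brown, green, grey, teal, yellow} — 6 values for 6 variables — and grey appears only in A's list, so A = grey.
The 2 variables D and E are confined to {teal, yellow}, which locks those values in; drop them from F, G.
So brown goes to G.

G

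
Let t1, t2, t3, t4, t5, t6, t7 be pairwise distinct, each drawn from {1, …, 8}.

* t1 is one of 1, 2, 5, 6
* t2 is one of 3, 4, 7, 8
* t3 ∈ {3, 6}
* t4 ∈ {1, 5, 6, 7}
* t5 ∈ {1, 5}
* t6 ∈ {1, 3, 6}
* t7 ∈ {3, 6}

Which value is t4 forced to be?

The 2 variables t3 and t7 are confined to {3, 6}, which locks those values in; drop them from t1, t2, t4, t6.
t6 has just one choice, so t6 = 1. So t1, t4, t5 can't be 1.
t5's domain is down to {5}, so t5 = 5. Eliminate 5 elsewhere: t1, t4.
So t4 = 7.

7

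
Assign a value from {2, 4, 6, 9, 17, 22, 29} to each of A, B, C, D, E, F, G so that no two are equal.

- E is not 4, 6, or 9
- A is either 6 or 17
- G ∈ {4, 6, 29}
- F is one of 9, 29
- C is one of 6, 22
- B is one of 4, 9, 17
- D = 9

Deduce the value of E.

2

D must be 9 (only option left). Eliminate 9 elsewhere: B, F.
F's domain is down to {29}, so F = 29. Eliminate 29 elsewhere: E, G.
Among the 5 still-open variables, 2 fits only E (and all 5 values in {2, 4, 6, 17, 22} must be used), so E = 2.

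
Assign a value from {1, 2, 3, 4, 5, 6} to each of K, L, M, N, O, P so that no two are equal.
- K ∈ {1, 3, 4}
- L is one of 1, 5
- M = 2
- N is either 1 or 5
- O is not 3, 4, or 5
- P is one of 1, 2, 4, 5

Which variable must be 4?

M must be 2 (only option left). So O, P can't be 2.
Among the 5 still-open variables, 3 fits only K (and all 5 values in {1, 3, 4, 5, 6} must be used), so K = 3.
Among the 4 still-open variables, 4 fits only P (and all 4 values in {1, 4, 5, 6} must be used), so P = 4.

P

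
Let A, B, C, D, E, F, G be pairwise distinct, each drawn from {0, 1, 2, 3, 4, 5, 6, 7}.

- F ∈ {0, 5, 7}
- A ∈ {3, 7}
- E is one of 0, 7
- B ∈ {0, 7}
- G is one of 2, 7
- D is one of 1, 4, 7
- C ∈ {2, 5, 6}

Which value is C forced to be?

6

B and E between them cover only {0, 7} — a naked pair. Remove those values from A, D, F, G.
A must be 3 (only option left).
F must be 5 (only option left). Eliminate 5 elsewhere: C.
G's domain is down to {2}, so G = 2. Strike 2 from C.
So C = 6.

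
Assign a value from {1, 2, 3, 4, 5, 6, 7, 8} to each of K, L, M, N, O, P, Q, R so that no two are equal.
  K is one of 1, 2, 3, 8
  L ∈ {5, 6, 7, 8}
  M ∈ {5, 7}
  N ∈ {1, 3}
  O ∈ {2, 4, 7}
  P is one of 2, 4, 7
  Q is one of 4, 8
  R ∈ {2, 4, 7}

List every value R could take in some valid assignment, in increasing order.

The 8 variables together cover exactly {1, 2, 3, 4, 5, 6, 7, 8} — 8 values for 8 variables — and 6 appears only in L's list, so L = 6.
The 7 still-open variables draw from only 7 values {1, 2, 3, 4, 5, 7, 8}, so each is used; only M can be 5, hence M = 5.
O, P, R share exactly the 3 values {2, 4, 7}; by pigeonhole those values go to them, so strike 2, 4, 7 from K, Q.
That leaves Q = 8. So K can't be 8.
No further eliminations apply; R can still be any of 2, 4, 7.

2, 4, 7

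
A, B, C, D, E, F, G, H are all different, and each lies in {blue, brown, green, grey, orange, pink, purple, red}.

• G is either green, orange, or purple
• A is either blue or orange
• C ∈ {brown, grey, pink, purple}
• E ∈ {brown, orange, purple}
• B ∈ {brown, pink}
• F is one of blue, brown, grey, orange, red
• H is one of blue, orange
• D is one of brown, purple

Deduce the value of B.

The 8 variables draw from only 8 values {blue, brown, green, grey, orange, pink, purple, red}, so each is used; only G can be green, hence G = green.
The 7 still-open variables together cover exactly {blue, brown, grey, orange, pink, purple, red} — 7 values for 7 variables — and red appears only in F's list, so F = red.
The 6 still-open variables together cover exactly {blue, brown, grey, orange, pink, purple} — 6 values for 6 variables — and grey appears only in C's list, so C = grey.
The 5 still-open variables draw from only 5 values {blue, brown, orange, pink, purple}, so each is used; only B can be pink, hence B = pink.

pink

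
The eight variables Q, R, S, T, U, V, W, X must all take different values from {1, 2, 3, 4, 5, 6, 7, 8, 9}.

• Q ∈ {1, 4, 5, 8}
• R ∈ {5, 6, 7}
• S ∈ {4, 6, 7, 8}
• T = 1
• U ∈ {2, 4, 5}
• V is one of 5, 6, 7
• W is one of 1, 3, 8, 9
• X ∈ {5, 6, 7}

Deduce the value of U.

T has just one choice, so T = 1. Eliminate 1 elsewhere: Q, W.
The 3 variables R, V, X are confined to {5, 6, 7}, which locks those values in; drop them from Q, S, U.
Q and S between them cover only {4, 8} — a naked pair. Remove those values from U, W.
So U = 2.

2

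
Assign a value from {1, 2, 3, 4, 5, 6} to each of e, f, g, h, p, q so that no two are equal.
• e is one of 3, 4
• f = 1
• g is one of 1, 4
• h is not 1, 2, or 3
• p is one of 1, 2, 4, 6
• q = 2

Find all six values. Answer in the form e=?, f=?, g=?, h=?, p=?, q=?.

e=3, f=1, g=4, h=5, p=6, q=2

f's domain is down to {1}, so f = 1. Eliminate 1 elsewhere: g, p.
g has just one choice, so g = 4. Strike 4 from e, h, p.
q must be 2 (only option left). Strike 2 from p.
e's domain is down to {3}, so e = 3.
That leaves p = 6. So h can't be 6.
That leaves h = 5.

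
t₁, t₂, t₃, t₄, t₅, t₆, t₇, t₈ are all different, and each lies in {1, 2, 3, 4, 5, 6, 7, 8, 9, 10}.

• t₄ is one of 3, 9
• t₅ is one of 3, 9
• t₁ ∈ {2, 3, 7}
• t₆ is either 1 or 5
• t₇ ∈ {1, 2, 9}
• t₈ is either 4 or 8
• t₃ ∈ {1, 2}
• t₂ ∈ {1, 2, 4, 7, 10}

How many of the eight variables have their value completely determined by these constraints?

2

t₄ and t₅ between them cover only {3, 9} — a naked pair. Remove those values from t₁, t₇.
t₃ and t₇ share exactly the 2 values {1, 2}; by pigeonhole those values go to them, so strike 1, 2 from t₁, t₂, t₆.
t₁ must be 7 (only option left). Eliminate 7 elsewhere: t₂.
t₆ must be 5 (only option left).
Determined: t₁=7, t₆=5. The other variables each still have more than one consistent value. That makes 2.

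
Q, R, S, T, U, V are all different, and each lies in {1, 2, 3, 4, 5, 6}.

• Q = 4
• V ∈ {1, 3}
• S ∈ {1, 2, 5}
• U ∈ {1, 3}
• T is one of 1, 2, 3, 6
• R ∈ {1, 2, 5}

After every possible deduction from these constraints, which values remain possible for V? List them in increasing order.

Q must be 4 (only option left).
Among the 5 still-open variables, 6 fits only T (and all 5 values in {1, 2, 3, 5, 6} must be used), so T = 6.
U and V share exactly the 2 values {1, 3}; by pigeonhole those values go to them, so strike 1, 3 from R, S.
No further eliminations apply; V can still be any of 1, 3.

1, 3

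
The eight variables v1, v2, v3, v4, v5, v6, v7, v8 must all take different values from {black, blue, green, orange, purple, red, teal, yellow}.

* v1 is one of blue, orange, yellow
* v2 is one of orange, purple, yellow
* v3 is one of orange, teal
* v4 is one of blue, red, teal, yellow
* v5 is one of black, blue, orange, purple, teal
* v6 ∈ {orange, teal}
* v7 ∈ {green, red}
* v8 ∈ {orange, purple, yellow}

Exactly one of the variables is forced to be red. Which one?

v4

The 8 variables draw from only 8 values {black, blue, green, orange, purple, red, teal, yellow}, so each is used; only v5 can be black, hence v5 = black.
The 7 still-open variables draw from only 7 values {blue, green, orange, purple, red, teal, yellow}, so each is used; only v7 can be green, hence v7 = green.
The 6 still-open variables together cover exactly {blue, orange, purple, red, teal, yellow} — 6 values for 6 variables — and red appears only in v4's list, so v4 = red.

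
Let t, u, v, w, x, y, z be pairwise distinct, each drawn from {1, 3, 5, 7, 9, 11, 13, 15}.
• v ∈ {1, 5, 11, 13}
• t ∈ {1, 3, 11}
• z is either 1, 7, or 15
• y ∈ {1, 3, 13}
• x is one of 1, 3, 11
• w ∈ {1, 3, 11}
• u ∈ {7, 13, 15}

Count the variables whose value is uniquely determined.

The 7 variables draw from only 7 values {1, 3, 5, 7, 11, 13, 15}, so each is used; only v can be 5, hence v = 5.
The 3 variables t, w, x are confined to {1, 3, 11}, which locks those values in; drop them from y, z.
That leaves y = 13. So u can't be 13.
Determined: v=5, y=13. The other variables each still have more than one consistent value. That makes 2.

2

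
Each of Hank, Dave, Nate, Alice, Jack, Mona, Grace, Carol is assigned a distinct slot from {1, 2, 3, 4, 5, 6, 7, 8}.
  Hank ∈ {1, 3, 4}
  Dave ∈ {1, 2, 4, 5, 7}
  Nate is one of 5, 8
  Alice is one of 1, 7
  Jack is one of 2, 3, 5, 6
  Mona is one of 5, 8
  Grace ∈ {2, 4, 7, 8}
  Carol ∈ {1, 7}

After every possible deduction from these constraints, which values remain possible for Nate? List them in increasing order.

5, 8

Among the 8 variables, 6 fits only Jack (and all 8 values in {1, 2, 3, 4, 5, 6, 7, 8} must be used), so Jack = 6.
Among the 7 still-open variables, 3 fits only Hank (and all 7 values in {1, 2, 3, 4, 5, 7, 8} must be used), so Hank = 3.
Nate and Mona share exactly the 2 values {5, 8}; by pigeonhole those values go to them, so strike 5, 8 from Dave, Grace.
Alice and Carol between them cover only {1, 7} — a naked pair. Remove those values from Dave, Grace.
No further eliminations apply; Nate can still be any of 5, 8.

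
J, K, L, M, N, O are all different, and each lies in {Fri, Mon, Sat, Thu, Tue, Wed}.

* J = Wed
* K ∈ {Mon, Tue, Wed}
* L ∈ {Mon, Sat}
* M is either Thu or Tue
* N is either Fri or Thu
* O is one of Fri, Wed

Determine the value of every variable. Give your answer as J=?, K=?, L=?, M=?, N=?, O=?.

J must be Wed (only option left). Strike Wed from K, O.
O must be Fri (only option left). Remove Fri from N.
N has just one choice, so N = Thu. Eliminate Thu elsewhere: M.
M must be Tue (only option left). Strike Tue from K.
K has just one choice, so K = Mon. So L can't be Mon.
L must be Sat (only option left).

J=Wed, K=Mon, L=Sat, M=Tue, N=Thu, O=Fri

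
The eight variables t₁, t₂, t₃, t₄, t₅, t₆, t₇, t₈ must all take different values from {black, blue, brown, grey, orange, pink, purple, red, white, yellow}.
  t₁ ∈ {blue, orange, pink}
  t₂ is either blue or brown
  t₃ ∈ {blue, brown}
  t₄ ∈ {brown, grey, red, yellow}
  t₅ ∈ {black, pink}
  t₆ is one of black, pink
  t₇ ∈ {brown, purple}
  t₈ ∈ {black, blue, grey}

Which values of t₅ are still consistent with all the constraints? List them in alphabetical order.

black, pink

The 2 variables t₂ and t₃ are confined to {blue, brown}, which locks those values in; drop them from t₁, t₄, t₇, t₈.
t₇ must be purple (only option left).
The 2 variables t₅ and t₆ are confined to {black, pink}, which locks those values in; drop them from t₁, t₈.
t₁'s domain is down to {orange}, so t₁ = orange.
That leaves t₈ = grey. Remove grey from t₄.
No further eliminations apply; t₅ can still be any of black, pink.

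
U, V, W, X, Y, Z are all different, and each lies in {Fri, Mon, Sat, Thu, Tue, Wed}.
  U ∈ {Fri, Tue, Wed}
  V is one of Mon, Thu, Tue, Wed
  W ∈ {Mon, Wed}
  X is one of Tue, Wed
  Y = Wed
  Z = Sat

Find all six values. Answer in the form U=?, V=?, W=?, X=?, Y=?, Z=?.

U=Fri, V=Thu, W=Mon, X=Tue, Y=Wed, Z=Sat

Y must be Wed (only option left). Eliminate Wed elsewhere: U, V, W, X.
Z has just one choice, so Z = Sat.
W's domain is down to {Mon}, so W = Mon. Strike Mon from V.
That leaves X = Tue. So U, V can't be Tue.
U's domain is down to {Fri}, so U = Fri.
That leaves V = Thu.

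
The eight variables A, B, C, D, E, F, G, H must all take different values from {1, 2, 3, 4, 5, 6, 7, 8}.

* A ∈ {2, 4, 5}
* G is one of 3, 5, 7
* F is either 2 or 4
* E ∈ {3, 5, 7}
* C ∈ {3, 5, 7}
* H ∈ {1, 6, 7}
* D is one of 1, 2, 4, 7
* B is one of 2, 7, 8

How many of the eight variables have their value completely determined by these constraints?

The 8 variables together cover exactly {1, 2, 3, 4, 5, 6, 7, 8} — 8 values for 8 variables — and 6 appears only in H's list, so H = 6.
The 7 still-open variables together cover exactly {1, 2, 3, 4, 5, 7, 8} — 7 values for 7 variables — and 1 appears only in D's list, so D = 1.
The 6 still-open variables together cover exactly {2, 3, 4, 5, 7, 8} — 6 values for 6 variables — and 8 appears only in B's list, so B = 8.
C, E, G between them cover only {3, 5, 7} — a naked triple. Remove those values from A.
Determined: B=8, D=1, H=6. The other variables each still have more than one consistent value. That makes 3.

3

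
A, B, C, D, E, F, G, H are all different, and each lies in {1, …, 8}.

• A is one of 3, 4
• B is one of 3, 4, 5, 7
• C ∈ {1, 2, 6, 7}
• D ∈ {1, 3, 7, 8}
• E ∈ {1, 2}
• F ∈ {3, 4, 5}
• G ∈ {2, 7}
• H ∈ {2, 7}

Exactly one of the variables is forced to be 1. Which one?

Among the 8 variables, 6 fits only C (and all 8 values in {1, 2, 3, 4, 5, 6, 7, 8} must be used), so C = 6.
The 7 still-open variables together cover exactly {1, 2, 3, 4, 5, 7, 8} — 7 values for 7 variables — and 8 appears only in D's list, so D = 8.
The 6 still-open variables together cover exactly {1, 2, 3, 4, 5, 7} — 6 values for 6 variables — and 1 appears only in E's list, so E = 1.

E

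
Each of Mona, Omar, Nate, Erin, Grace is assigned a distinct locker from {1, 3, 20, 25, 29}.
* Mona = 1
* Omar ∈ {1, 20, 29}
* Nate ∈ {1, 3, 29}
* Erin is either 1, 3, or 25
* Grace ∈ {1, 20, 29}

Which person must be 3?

Mona must be 1 (only option left). Strike 1 from Omar, Nate, Erin, Grace.
The 4 still-open variables draw from only 4 values {3, 20, 25, 29}, so each is used; only Erin can be 25, hence Erin = 25.
The 3 still-open variables draw from only 3 values {3, 20, 29}, so each is used; only Nate can be 3, hence Nate = 3.

Nate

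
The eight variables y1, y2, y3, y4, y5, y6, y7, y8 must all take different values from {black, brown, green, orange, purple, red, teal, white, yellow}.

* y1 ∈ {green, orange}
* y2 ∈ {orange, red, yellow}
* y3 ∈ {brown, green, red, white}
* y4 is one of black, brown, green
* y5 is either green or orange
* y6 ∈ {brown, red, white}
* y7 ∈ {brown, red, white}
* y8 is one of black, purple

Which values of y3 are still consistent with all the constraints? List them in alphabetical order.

brown, red, white

The 8 variables together cover exactly {black, brown, green, orange, purple, red, white, yellow} — 8 values for 8 variables — and purple appears only in y8's list, so y8 = purple.
The 7 still-open variables together cover exactly {black, brown, green, orange, red, white, yellow} — 7 values for 7 variables — and black appears only in y4's list, so y4 = black.
The 6 still-open variables draw from only 6 values {brown, green, orange, red, white, yellow}, so each is used; only y2 can be yellow, hence y2 = yellow.
The 2 variables y1 and y5 are confined to {green, orange}, which locks those values in; drop them from y3.
No further eliminations apply; y3 can still be any of brown, red, white.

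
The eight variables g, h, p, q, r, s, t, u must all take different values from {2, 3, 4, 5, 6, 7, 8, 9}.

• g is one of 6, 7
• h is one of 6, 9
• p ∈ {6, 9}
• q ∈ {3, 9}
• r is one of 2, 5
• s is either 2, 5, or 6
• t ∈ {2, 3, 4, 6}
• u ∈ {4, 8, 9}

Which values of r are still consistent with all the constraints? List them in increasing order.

2, 5

The 8 variables together cover exactly {2, 3, 4, 5, 6, 7, 8, 9} — 8 values for 8 variables — and 7 appears only in g's list, so g = 7.
The 7 still-open variables draw from only 7 values {2, 3, 4, 5, 6, 8, 9}, so each is used; only u can be 8, hence u = 8.
The 6 still-open variables draw from only 6 values {2, 3, 4, 5, 6, 9}, so each is used; only t can be 4, hence t = 4.
The 5 still-open variables together cover exactly {2, 3, 5, 6, 9} — 5 values for 5 variables — and 3 appears only in q's list, so q = 3.
h and p share exactly the 2 values {6, 9}; by pigeonhole those values go to them, so strike 6, 9 from s.
No further eliminations apply; r can still be any of 2, 5.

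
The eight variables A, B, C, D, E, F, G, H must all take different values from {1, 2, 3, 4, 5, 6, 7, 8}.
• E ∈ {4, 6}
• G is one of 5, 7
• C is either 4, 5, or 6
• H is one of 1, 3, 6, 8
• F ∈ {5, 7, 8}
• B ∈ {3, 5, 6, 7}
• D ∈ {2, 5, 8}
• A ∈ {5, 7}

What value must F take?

Among the 8 variables, 1 fits only H (and all 8 values in {1, 2, 3, 4, 5, 6, 7, 8} must be used), so H = 1.
The 7 still-open variables draw from only 7 values {2, 3, 4, 5, 6, 7, 8}, so each is used; only D can be 2, hence D = 2.
The 6 still-open variables draw from only 6 values {3, 4, 5, 6, 7, 8}, so each is used; only B can be 3, hence B = 3.
The 5 still-open variables together cover exactly {4, 5, 6, 7, 8} — 5 values for 5 variables — and 8 appears only in F's list, so F = 8.

8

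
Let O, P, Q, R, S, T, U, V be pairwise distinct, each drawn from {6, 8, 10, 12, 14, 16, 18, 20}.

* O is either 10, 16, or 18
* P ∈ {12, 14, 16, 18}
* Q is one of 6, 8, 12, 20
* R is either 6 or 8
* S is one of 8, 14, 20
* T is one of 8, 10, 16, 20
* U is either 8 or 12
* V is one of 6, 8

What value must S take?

R and V share exactly the 2 values {6, 8}; by pigeonhole those values go to them, so strike 6, 8 from Q, S, T, U.
U has just one choice, so U = 12. Eliminate 12 elsewhere: P, Q.
That leaves Q = 20. Remove 20 from S, T.
So S = 14.

14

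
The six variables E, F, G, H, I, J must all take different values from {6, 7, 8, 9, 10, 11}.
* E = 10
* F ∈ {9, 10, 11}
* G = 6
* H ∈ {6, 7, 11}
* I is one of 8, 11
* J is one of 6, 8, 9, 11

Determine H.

7

E must be 10 (only option left). So F can't be 10.
G's domain is down to {6}, so G = 6. Strike 6 from H, J.
The 4 still-open variables together cover exactly {7, 8, 9, 11} — 4 values for 4 variables — and 7 appears only in H's list, so H = 7.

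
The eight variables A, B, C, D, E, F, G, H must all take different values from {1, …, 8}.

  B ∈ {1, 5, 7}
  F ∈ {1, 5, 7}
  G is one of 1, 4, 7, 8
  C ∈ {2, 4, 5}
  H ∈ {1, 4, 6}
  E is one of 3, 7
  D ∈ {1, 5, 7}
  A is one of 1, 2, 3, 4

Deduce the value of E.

Among the 8 variables, 6 fits only H (and all 8 values in {1, 2, 3, 4, 5, 6, 7, 8} must be used), so H = 6.
The 7 still-open variables together cover exactly {1, 2, 3, 4, 5, 7, 8} — 7 values for 7 variables — and 8 appears only in G's list, so G = 8.
The 3 variables B, D, F are confined to {1, 5, 7}, which locks those values in; drop them from A, C, E.
So E = 3.

3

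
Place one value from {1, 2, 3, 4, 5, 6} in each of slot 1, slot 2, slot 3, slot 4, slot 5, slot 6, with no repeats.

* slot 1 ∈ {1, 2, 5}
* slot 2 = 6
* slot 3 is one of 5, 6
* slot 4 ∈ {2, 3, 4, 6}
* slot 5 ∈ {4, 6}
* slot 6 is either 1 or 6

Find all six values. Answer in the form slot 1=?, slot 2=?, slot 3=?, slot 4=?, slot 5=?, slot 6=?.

slot 1=2, slot 2=6, slot 3=5, slot 4=3, slot 5=4, slot 6=1

slot 2's domain is down to {6}, so slot 2 = 6. Eliminate 6 elsewhere: slot 3, slot 4, slot 5, slot 6.
slot 3 must be 5 (only option left). Strike 5 from slot 1.
slot 5 has just one choice, so slot 5 = 4. So slot 4 can't be 4.
slot 6 has just one choice, so slot 6 = 1. So slot 1 can't be 1.
slot 1's domain is down to {2}, so slot 1 = 2. Eliminate 2 elsewhere: slot 4.
slot 4 has just one choice, so slot 4 = 3.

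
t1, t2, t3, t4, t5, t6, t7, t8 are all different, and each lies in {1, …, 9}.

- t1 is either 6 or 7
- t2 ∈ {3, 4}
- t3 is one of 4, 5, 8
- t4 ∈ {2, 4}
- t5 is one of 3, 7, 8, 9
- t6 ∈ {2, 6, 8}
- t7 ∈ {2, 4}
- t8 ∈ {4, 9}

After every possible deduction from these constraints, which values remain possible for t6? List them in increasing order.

The 8 variables draw from only 8 values {2, 3, 4, 5, 6, 7, 8, 9}, so each is used; only t3 can be 5, hence t3 = 5.
The 2 variables t4 and t7 are confined to {2, 4}, which locks those values in; drop them from t2, t6, t8.
That leaves t2 = 3. Strike 3 from t5.
t8 has just one choice, so t8 = 9. Remove 9 from t5.
No further eliminations apply; t6 can still be any of 6, 8.

6, 8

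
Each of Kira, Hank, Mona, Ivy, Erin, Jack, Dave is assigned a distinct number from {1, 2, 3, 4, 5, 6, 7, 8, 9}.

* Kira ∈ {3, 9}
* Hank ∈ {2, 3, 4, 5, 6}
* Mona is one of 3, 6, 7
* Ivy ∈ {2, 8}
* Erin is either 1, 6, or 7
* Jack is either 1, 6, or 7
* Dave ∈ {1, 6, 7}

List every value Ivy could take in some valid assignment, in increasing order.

2, 8

Erin, Jack, Dave between them cover only {1, 6, 7} — a naked triple. Remove those values from Hank, Mona.
That leaves Mona = 3. Strike 3 from Kira, Hank.
Kira must be 9 (only option left).
No further eliminations apply; Ivy can still be any of 2, 8.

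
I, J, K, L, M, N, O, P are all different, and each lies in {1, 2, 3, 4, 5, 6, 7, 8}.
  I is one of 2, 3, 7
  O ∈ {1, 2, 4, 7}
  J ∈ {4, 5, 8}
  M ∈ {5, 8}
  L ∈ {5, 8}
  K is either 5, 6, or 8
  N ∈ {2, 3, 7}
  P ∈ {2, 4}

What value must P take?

The 8 variables draw from only 8 values {1, 2, 3, 4, 5, 6, 7, 8}, so each is used; only O can be 1, hence O = 1.
The 7 still-open variables draw from only 7 values {2, 3, 4, 5, 6, 7, 8}, so each is used; only K can be 6, hence K = 6.
L and M between them cover only {5, 8} — a naked pair. Remove those values from J.
J has just one choice, so J = 4. So P can't be 4.
So P = 2.

2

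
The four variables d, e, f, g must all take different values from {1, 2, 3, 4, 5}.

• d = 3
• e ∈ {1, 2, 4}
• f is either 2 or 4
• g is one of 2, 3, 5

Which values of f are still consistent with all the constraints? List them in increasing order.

2, 4

d must be 3 (only option left). Eliminate 3 elsewhere: g.
No further eliminations apply; f can still be any of 2, 4.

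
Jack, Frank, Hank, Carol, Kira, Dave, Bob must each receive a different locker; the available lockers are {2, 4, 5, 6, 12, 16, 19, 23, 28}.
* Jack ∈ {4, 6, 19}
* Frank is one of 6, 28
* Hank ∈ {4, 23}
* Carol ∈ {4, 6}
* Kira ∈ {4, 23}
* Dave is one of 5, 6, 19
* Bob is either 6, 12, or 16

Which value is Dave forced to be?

Hank and Kira share exactly the 2 values {4, 23}; by pigeonhole those values go to them, so strike 4, 23 from Jack, Carol.
That leaves Carol = 6. Strike 6 from Jack, Frank, Dave, Bob.
Jack must be 19 (only option left). So Dave can't be 19.
So Dave = 5.

5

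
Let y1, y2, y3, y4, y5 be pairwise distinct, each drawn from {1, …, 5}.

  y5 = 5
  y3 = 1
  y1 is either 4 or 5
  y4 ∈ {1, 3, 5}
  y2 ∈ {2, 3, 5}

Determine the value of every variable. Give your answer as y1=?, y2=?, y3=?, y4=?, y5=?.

y1=4, y2=2, y3=1, y4=3, y5=5

y3 must be 1 (only option left). Eliminate 1 elsewhere: y4.
y5's domain is down to {5}, so y5 = 5. Eliminate 5 elsewhere: y1, y2, y4.
That leaves y1 = 4.
y4 has just one choice, so y4 = 3. So y2 can't be 3.
y2 has just one choice, so y2 = 2.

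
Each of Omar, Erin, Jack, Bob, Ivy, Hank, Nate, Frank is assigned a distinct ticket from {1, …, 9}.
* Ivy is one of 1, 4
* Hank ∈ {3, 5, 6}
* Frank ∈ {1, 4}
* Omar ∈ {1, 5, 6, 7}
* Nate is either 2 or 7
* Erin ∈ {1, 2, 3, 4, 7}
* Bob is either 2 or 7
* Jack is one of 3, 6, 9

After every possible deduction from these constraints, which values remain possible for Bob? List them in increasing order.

The 8 variables together cover exactly {1, 2, 3, 4, 5, 6, 7, 9} — 8 values for 8 variables — and 9 appears only in Jack's list, so Jack = 9.
The 2 variables Bob and Nate are confined to {2, 7}, which locks those values in; drop them from Omar, Erin.
The 2 variables Ivy and Frank are confined to {1, 4}, which locks those values in; drop them from Omar, Erin.
Erin must be 3 (only option left). Strike 3 from Hank.
No further eliminations apply; Bob can still be any of 2, 7.

2, 7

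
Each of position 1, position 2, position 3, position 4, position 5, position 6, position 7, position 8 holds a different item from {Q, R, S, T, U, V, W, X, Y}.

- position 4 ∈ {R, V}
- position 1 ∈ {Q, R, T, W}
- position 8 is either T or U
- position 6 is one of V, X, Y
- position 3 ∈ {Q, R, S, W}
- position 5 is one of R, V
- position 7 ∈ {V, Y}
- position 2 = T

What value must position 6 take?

position 2 must be T (only option left). Strike T from position 1, position 8.
position 8's domain is down to {U}, so position 8 = U.
position 4 and position 5 between them cover only {R, V} — a naked pair. Remove those values from position 1, position 3, position 6, position 7.
position 7 must be Y (only option left). Eliminate Y elsewhere: position 6.
So position 6 = X.

X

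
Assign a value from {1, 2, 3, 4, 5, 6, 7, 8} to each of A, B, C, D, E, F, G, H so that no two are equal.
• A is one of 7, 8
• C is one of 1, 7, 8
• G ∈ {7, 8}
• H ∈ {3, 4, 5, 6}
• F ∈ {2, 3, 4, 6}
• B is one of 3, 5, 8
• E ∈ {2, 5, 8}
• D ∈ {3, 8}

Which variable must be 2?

E

The 8 variables together cover exactly {1, 2, 3, 4, 5, 6, 7, 8} — 8 values for 8 variables — and 1 appears only in C's list, so C = 1.
A and G between them cover only {7, 8} — a naked pair. Remove those values from B, D, E.
That leaves D = 3. Remove 3 from B, F, H.
B must be 5 (only option left). Strike 5 from E, H.
So 2 goes to E.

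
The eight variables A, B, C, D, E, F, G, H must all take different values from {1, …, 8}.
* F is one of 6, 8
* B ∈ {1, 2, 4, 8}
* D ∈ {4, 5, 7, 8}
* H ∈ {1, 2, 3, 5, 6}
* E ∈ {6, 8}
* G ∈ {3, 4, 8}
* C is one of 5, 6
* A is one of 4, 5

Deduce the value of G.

3

The 8 variables together cover exactly {1, 2, 3, 4, 5, 6, 7, 8} — 8 values for 8 variables — and 7 appears only in D's list, so D = 7.
The 2 variables E and F are confined to {6, 8}, which locks those values in; drop them from B, C, G, H.
C has just one choice, so C = 5. Eliminate 5 elsewhere: A, H.
That leaves A = 4. So B, G can't be 4.
So G = 3.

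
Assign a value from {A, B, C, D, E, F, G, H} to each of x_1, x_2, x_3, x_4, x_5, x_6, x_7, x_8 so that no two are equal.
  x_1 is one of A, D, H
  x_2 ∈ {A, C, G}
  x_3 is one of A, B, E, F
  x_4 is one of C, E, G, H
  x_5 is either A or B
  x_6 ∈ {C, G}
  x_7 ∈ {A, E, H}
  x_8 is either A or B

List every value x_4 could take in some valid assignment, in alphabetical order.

The 8 variables together cover exactly {A, B, C, D, E, F, G, H} — 8 values for 8 variables — and D appears only in x_1's list, so x_1 = D.
The 7 still-open variables draw from only 7 values {A, B, C, E, F, G, H}, so each is used; only x_3 can be F, hence x_3 = F.
x_5 and x_8 share exactly the 2 values {A, B}; by pigeonhole those values go to them, so strike A, B from x_2, x_7.
The 2 variables x_2 and x_6 are confined to {C, G}, which locks those values in; drop them from x_4.
No further eliminations apply; x_4 can still be any of E, H.

E, H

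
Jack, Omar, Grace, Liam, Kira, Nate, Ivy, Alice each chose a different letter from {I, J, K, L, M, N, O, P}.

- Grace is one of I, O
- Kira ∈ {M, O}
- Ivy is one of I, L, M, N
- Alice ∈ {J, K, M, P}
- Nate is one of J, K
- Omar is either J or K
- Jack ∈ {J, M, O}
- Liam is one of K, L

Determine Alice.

The 8 variables together cover exactly {I, J, K, L, M, N, O, P} — 8 values for 8 variables — and N appears only in Ivy's list, so Ivy = N.
Among the 7 still-open variables, I fits only Grace (and all 7 values in {I, J, K, L, M, O, P} must be used), so Grace = I.
The 6 still-open variables together cover exactly {J, K, L, M, O, P} — 6 values for 6 variables — and L appears only in Liam's list, so Liam = L.
The 5 still-open variables together cover exactly {J, K, M, O, P} — 5 values for 5 variables — and P appears only in Alice's list, so Alice = P.

P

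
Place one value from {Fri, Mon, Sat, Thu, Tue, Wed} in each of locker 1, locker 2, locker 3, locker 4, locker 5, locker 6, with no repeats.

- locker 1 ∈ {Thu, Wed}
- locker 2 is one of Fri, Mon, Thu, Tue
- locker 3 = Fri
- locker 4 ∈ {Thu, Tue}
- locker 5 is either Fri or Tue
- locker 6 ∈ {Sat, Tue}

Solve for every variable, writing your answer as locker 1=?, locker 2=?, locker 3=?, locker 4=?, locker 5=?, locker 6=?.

locker 1=Wed, locker 2=Mon, locker 3=Fri, locker 4=Thu, locker 5=Tue, locker 6=Sat

locker 3 has just one choice, so locker 3 = Fri. So locker 2, locker 5 can't be Fri.
locker 5's domain is down to {Tue}, so locker 5 = Tue. So locker 2, locker 4, locker 6 can't be Tue.
That leaves locker 6 = Sat.
locker 4 must be Thu (only option left). So locker 1, locker 2 can't be Thu.
That leaves locker 1 = Wed.
locker 2's domain is down to {Mon}, so locker 2 = Mon.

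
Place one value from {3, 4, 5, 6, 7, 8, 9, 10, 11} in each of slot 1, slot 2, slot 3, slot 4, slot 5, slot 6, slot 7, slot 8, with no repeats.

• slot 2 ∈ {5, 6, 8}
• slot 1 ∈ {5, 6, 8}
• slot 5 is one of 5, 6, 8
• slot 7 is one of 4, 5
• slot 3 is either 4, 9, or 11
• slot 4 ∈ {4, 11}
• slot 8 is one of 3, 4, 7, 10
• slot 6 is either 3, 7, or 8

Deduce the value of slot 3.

9

slot 1, slot 2, slot 5 share exactly the 3 values {5, 6, 8}; by pigeonhole those values go to them, so strike 5, 6, 8 from slot 6, slot 7.
That leaves slot 7 = 4. So slot 3, slot 4, slot 8 can't be 4.
slot 4's domain is down to {11}, so slot 4 = 11. So slot 3 can't be 11.
So slot 3 = 9.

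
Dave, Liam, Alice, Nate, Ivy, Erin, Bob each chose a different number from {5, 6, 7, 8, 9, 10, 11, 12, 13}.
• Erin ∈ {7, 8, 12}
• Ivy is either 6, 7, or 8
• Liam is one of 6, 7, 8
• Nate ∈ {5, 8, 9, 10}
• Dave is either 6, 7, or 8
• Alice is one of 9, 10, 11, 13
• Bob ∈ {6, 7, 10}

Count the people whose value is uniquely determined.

2

Dave, Liam, Ivy between them cover only {6, 7, 8} — a naked triple. Remove those values from Nate, Erin, Bob.
Erin must be 12 (only option left).
Bob must be 10 (only option left). Remove 10 from Alice, Nate.
Determined: Erin=12, Bob=10. The other people each still have more than one consistent value. That makes 2.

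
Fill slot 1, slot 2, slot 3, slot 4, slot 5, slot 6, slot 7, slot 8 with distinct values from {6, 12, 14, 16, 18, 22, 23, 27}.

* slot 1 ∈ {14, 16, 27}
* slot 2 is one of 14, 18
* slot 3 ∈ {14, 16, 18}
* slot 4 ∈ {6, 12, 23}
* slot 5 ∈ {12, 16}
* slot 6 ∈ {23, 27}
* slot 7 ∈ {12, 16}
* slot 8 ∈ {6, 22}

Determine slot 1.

27

The 8 variables draw from only 8 values {6, 12, 14, 16, 18, 22, 23, 27}, so each is used; only slot 8 can be 22, hence slot 8 = 22.
The 7 still-open variables together cover exactly {6, 12, 14, 16, 18, 23, 27} — 7 values for 7 variables — and 6 appears only in slot 4's list, so slot 4 = 6.
The 6 still-open variables together cover exactly {12, 14, 16, 18, 23, 27} — 6 values for 6 variables — and 23 appears only in slot 6's list, so slot 6 = 23.
The 5 still-open variables draw from only 5 values {12, 14, 16, 18, 27}, so each is used; only slot 1 can be 27, hence slot 1 = 27.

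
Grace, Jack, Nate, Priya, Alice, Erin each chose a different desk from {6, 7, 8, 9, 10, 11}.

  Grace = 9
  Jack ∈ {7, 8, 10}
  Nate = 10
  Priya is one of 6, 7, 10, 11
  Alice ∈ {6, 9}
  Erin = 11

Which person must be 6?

Alice

Grace has just one choice, so Grace = 9. So Alice can't be 9.
So 6 goes to Alice.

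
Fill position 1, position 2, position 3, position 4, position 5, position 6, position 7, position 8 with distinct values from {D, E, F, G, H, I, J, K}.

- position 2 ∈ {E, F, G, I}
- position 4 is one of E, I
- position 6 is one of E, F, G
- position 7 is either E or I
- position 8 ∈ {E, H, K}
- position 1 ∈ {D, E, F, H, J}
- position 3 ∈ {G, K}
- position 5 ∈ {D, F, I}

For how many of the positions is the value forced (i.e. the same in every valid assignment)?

4

Among the 8 variables, J fits only position 1 (and all 8 values in {D, E, F, G, H, I, J, K} must be used), so position 1 = J.
The 7 still-open variables together cover exactly {D, E, F, G, H, I, K} — 7 values for 7 variables — and D appears only in position 5's list, so position 5 = D.
The 6 still-open variables together cover exactly {E, F, G, H, I, K} — 6 values for 6 variables — and H appears only in position 8's list, so position 8 = H.
Among the 5 still-open variables, K fits only position 3 (and all 5 values in {E, F, G, I, K} must be used), so position 3 = K.
position 4 and position 7 between them cover only {E, I} — a naked pair. Remove those values from position 2, position 6.
Determined: position 1=J, position 3=K, position 5=D, position 8=H. The other positions each still have more than one consistent value. That makes 4.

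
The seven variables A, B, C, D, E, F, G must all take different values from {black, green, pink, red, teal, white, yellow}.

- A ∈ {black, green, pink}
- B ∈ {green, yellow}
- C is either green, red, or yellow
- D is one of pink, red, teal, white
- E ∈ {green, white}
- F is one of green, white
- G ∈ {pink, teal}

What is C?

red

Among the 7 variables, black fits only A (and all 7 values in {black, green, pink, red, teal, white, yellow} must be used), so A = black.
E and F share exactly the 2 values {green, white}; by pigeonhole those values go to them, so strike green, white from B, C, D.
B must be yellow (only option left). So C can't be yellow.
So C = red.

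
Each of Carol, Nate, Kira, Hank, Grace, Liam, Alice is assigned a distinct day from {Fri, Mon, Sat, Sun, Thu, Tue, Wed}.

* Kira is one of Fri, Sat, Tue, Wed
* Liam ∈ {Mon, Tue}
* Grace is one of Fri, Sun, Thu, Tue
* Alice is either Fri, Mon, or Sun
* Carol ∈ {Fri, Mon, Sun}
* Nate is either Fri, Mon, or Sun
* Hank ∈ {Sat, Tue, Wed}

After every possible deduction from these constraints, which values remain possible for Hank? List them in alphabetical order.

The 7 variables together cover exactly {Fri, Mon, Sat, Sun, Thu, Tue, Wed} — 7 values for 7 variables — and Thu appears only in Grace's list, so Grace = Thu.
The 3 variables Carol, Nate, Alice are confined to {Fri, Mon, Sun}, which locks those values in; drop them from Kira, Liam.
Liam must be Tue (only option left). So Kira, Hank can't be Tue.
No further eliminations apply; Hank can still be any of Sat, Wed.

Sat, Wed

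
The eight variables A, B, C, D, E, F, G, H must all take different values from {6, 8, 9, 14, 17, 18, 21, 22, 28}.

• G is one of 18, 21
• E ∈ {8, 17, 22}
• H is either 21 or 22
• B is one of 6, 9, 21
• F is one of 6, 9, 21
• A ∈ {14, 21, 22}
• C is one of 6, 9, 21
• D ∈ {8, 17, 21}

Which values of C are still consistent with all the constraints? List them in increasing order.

6, 9, 21

The 8 variables together cover exactly {6, 8, 9, 14, 17, 18, 21, 22} — 8 values for 8 variables — and 14 appears only in A's list, so A = 14.
Among the 7 still-open variables, 18 fits only G (and all 7 values in {6, 8, 9, 17, 18, 21, 22} must be used), so G = 18.
B, C, F between them cover only {6, 9, 21} — a naked triple. Remove those values from D, H.
H must be 22 (only option left). Remove 22 from E.
No further eliminations apply; C can still be any of 6, 9, 21.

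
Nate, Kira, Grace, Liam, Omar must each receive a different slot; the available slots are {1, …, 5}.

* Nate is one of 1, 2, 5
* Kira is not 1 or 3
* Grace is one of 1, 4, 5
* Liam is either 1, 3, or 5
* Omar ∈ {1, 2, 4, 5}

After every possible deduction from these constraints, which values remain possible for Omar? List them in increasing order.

Among the 5 variables, 3 fits only Liam (and all 5 values in {1, 2, 3, 4, 5} must be used), so Liam = 3.
No further eliminations apply; Omar can still be any of 1, 2, 4, 5.

1, 2, 4, 5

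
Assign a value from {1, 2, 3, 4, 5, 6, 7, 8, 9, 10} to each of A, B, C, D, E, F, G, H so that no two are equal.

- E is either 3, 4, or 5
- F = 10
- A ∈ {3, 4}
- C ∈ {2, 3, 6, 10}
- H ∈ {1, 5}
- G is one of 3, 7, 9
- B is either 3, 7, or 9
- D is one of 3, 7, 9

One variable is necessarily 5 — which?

E

F must be 10 (only option left). So C can't be 10.
B, D, G between them cover only {3, 7, 9} — a naked triple. Remove those values from A, C, E.
A's domain is down to {4}, so A = 4. Eliminate 4 elsewhere: E.
So 5 goes to E.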